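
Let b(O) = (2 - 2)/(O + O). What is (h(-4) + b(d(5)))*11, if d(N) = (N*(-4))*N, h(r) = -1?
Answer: -11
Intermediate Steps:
d(N) = -4*N² (d(N) = (-4*N)*N = -4*N²)
b(O) = 0 (b(O) = 0/((2*O)) = 0*(1/(2*O)) = 0)
(h(-4) + b(d(5)))*11 = (-1 + 0)*11 = -1*11 = -11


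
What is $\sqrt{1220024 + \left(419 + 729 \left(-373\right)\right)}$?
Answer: $\sqrt{948526} \approx 973.92$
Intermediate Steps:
$\sqrt{1220024 + \left(419 + 729 \left(-373\right)\right)} = \sqrt{1220024 + \left(419 - 271917\right)} = \sqrt{1220024 - 271498} = \sqrt{948526}$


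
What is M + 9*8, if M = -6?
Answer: 66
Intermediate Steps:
M + 9*8 = -6 + 9*8 = -6 + 72 = 66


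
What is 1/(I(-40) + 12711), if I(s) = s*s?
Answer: 1/14311 ≈ 6.9876e-5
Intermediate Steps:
I(s) = s**2
1/(I(-40) + 12711) = 1/((-40)**2 + 12711) = 1/(1600 + 12711) = 1/14311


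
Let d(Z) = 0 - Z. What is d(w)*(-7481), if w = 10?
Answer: 74810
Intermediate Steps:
d(Z) = -Z
d(w)*(-7481) = -1*10*(-7481) = -10*(-7481) = 74810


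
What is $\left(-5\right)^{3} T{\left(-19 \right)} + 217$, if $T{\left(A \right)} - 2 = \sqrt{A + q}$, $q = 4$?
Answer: $-33 - 125 i \sqrt{15} \approx -33.0 - 484.12 i$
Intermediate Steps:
$T{\left(A \right)} = 2 + \sqrt{4 + A}$ ($T{\left(A \right)} = 2 + \sqrt{A + 4} = 2 + \sqrt{4 + A}$)
$\left(-5\right)^{3} T{\left(-19 \right)} + 217 = \left(-5\right)^{3} \left(2 + \sqrt{4 - 19}\right) + 217 = - 125 \left(2 + \sqrt{-15}\right) + 217 = - 125 \left(2 + i \sqrt{15}\right) + 217 = \left(-250 - 125 i \sqrt{15}\right) + 217 = -33 - 125 i \sqrt{15}$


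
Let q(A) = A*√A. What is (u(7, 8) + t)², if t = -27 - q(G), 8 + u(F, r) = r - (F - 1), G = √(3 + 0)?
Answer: (33 + 3^(¾))² ≈ 1244.6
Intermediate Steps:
G = √3 ≈ 1.7320
q(A) = A^(3/2)
u(F, r) = -7 + r - F (u(F, r) = -8 + (r - (F - 1)) = -8 + (r - (-1 + F)) = -8 + (r + (1 - F)) = -8 + (1 + r - F) = -7 + r - F)
t = -27 - 3^(¾) (t = -27 - (√3)^(3/2) = -27 - 3^(¾) ≈ -29.280)
(u(7, 8) + t)² = ((-7 + 8 - 1*7) + (-27 - 3^(¾)))² = ((-7 + 8 - 7) + (-27 - 3^(¾)))² = (-6 + (-27 - 3^(¾)))² = (-33 - 3^(¾))²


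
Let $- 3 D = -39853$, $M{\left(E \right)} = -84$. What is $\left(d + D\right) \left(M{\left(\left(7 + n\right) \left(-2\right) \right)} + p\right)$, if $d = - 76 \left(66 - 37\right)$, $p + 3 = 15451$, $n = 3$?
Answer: $\frac{510714724}{3} \approx 1.7024 \cdot 10^{8}$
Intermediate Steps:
$D = \frac{39853}{3}$ ($D = \left(- \frac{1}{3}\right) \left(-39853\right) = \frac{39853}{3} \approx 13284.0$)
$p = 15448$ ($p = -3 + 15451 = 15448$)
$d = -2204$ ($d = \left(-76\right) 29 = -2204$)
$\left(d + D\right) \left(M{\left(\left(7 + n\right) \left(-2\right) \right)} + p\right) = \left(-2204 + \frac{39853}{3}\right) \left(-84 + 15448\right) = \frac{33241}{3} \cdot 15364 = \frac{510714724}{3}$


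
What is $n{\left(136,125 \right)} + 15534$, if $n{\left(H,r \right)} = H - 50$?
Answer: $15620$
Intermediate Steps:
$n{\left(H,r \right)} = -50 + H$ ($n{\left(H,r \right)} = H - 50 = -50 + H$)
$n{\left(136,125 \right)} + 15534 = \left(-50 + 136\right) + 15534 = 86 + 15534 = 15620$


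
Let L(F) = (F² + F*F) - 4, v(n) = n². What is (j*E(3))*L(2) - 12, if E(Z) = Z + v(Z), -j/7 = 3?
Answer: -1020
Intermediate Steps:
j = -21 (j = -7*3 = -21)
L(F) = -4 + 2*F² (L(F) = (F² + F²) - 4 = 2*F² - 4 = -4 + 2*F²)
E(Z) = Z + Z²
(j*E(3))*L(2) - 12 = (-63*(1 + 3))*(-4 + 2*2²) - 12 = (-63*4)*(-4 + 2*4) - 12 = (-21*12)*(-4 + 8) - 12 = -252*4 - 12 = -1008 - 12 = -1020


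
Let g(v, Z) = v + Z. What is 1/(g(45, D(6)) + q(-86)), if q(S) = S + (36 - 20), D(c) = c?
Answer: -1/19 ≈ -0.052632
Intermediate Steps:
q(S) = 16 + S (q(S) = S + 16 = 16 + S)
g(v, Z) = Z + v
1/(g(45, D(6)) + q(-86)) = 1/((6 + 45) + (16 - 86)) = 1/(51 - 70) = 1/(-19) = -1/19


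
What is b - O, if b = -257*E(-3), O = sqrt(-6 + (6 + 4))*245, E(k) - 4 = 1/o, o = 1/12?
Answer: -4602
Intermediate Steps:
o = 1/12 ≈ 0.083333
E(k) = 16 (E(k) = 4 + 1/(1/12) = 4 + 12 = 16)
O = 490 (O = sqrt(-6 + 10)*245 = sqrt(4)*245 = 2*245 = 490)
b = -4112 (b = -257*16 = -4112)
b - O = -4112 - 1*490 = -4112 - 490 = -4602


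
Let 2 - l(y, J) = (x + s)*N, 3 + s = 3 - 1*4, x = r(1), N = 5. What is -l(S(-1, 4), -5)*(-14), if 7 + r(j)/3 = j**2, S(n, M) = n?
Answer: 1568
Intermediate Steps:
r(j) = -21 + 3*j**2
x = -18 (x = -21 + 3*1**2 = -21 + 3*1 = -21 + 3 = -18)
s = -4 (s = -3 + (3 - 1*4) = -3 + (3 - 4) = -3 - 1 = -4)
l(y, J) = 112 (l(y, J) = 2 - (-18 - 4)*5 = 2 - (-22)*5 = 2 - 1*(-110) = 2 + 110 = 112)
-l(S(-1, 4), -5)*(-14) = -1*112*(-14) = -112*(-14) = 1568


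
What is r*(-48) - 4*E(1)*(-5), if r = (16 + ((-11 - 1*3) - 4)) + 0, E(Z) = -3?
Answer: 36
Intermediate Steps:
r = -2 (r = (16 + ((-11 - 3) - 4)) + 0 = (16 + (-14 - 4)) + 0 = (16 - 18) + 0 = -2 + 0 = -2)
r*(-48) - 4*E(1)*(-5) = -2*(-48) - 4*(-3)*(-5) = 96 + 12*(-5) = 96 - 60 = 36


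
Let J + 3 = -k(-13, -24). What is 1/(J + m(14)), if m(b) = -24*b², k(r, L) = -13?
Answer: -1/4694 ≈ -0.00021304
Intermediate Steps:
J = 10 (J = -3 - 1*(-13) = -3 + 13 = 10)
1/(J + m(14)) = 1/(10 - 24*14²) = 1/(10 - 24*196) = 1/(10 - 4704) = 1/(-4694) = -1/4694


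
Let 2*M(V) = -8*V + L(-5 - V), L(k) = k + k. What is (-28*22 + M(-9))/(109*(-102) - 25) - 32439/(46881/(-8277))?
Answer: 332432865965/58043887 ≈ 5727.3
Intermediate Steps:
L(k) = 2*k
M(V) = -5 - 5*V (M(V) = (-8*V + 2*(-5 - V))/2 = (-8*V + (-10 - 2*V))/2 = (-10 - 10*V)/2 = -5 - 5*V)
(-28*22 + M(-9))/(109*(-102) - 25) - 32439/(46881/(-8277)) = (-28*22 + (-5 - 5*(-9)))/(109*(-102) - 25) - 32439/(46881/(-8277)) = (-616 + (-5 + 45))/(-11118 - 25) - 32439/(46881*(-1/8277)) = (-616 + 40)/(-11143) - 32439/(-15627/2759) = -576*(-1/11143) - 32439*(-2759/15627) = 576/11143 + 29833067/5209 = 332432865965/58043887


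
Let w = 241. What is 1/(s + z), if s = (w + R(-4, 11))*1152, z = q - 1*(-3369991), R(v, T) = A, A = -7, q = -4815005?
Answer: -1/1175446 ≈ -8.5074e-7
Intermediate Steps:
R(v, T) = -7
z = -1445014 (z = -4815005 - 1*(-3369991) = -4815005 + 3369991 = -1445014)
s = 269568 (s = (241 - 7)*1152 = 234*1152 = 269568)
1/(s + z) = 1/(269568 - 1445014) = 1/(-1175446) = -1/1175446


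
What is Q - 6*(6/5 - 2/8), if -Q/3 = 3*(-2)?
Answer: 123/10 ≈ 12.300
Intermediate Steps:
Q = 18 (Q = -9*(-2) = -3*(-6) = 18)
Q - 6*(6/5 - 2/8) = 18 - 6*(6/5 - 2/8) = 18 - 6*(6*(⅕) - 2*⅛) = 18 - 6*(6/5 - ¼) = 18 - 6*19/20 = 18 - 57/10 = 123/10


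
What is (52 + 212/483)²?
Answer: 641507584/233289 ≈ 2749.8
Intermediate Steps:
(52 + 212/483)² = (25328/483)² = 641507584/233289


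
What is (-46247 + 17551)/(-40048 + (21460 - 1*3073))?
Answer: 28696/21661 ≈ 1.3248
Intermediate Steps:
(-46247 + 17551)/(-40048 + (21460 - 1*3073)) = -28696/(-40048 + (21460 - 3073)) = -28696/(-40048 + 18387) = -28696/(-21661) = -28696*(-1/21661) = 28696/21661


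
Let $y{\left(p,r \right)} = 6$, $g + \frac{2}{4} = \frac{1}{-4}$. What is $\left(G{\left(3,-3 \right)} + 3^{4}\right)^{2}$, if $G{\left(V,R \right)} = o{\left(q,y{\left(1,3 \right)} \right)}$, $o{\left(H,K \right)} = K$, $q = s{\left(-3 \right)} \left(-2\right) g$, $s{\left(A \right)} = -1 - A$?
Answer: $7569$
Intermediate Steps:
$g = - \frac{3}{4}$ ($g = - \frac{1}{2} + \frac{1}{-4} = - \frac{1}{2} - \frac{1}{4} = - \frac{3}{4} \approx -0.75$)
$q = 3$ ($q = \left(-1 - -3\right) \left(-2\right) \left(- \frac{3}{4}\right) = \left(-1 + 3\right) \left(-2\right) \left(- \frac{3}{4}\right) = 2 \left(-2\right) \left(- \frac{3}{4}\right) = \left(-4\right) \left(- \frac{3}{4}\right) = 3$)
$G{\left(V,R \right)} = 6$
$\left(G{\left(3,-3 \right)} + 3^{4}\right)^{2} = \left(6 + 3^{4}\right)^{2} = \left(6 + 81\right)^{2} = 87^{2} = 7569$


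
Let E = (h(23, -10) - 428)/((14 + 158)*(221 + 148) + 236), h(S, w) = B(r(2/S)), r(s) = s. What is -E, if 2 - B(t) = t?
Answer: 1225/183149 ≈ 0.0066885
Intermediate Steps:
B(t) = 2 - t
h(S, w) = 2 - 2/S
E = -1225/183149 (E = ((2 - 2/23) - 428)/((14 + 158)*(221 + 148) + 236) = ((2 - 2*1/23) - 428)/(172*369 + 236) = ((2 - 2/23) - 428)/(63468 + 236) = (44/23 - 428)/63704 = -9800/23*1/63704 = -1225/183149 ≈ -0.0066885)
-E = -1*(-1225/183149) = 1225/183149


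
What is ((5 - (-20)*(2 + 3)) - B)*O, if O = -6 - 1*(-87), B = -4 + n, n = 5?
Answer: 8424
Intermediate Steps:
B = 1 (B = -4 + 5 = 1)
O = 81 (O = -6 + 87 = 81)
((5 - (-20)*(2 + 3)) - B)*O = ((5 - (-20)*(2 + 3)) - 1*1)*81 = ((5 - (-20)*5) - 1)*81 = ((5 - 4*(-25)) - 1)*81 = ((5 + 100) - 1)*81 = (105 - 1)*81 = 104*81 = 8424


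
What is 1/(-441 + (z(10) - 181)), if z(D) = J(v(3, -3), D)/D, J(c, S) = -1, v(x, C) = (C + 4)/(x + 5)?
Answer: -10/6221 ≈ -0.0016075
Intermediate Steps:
v(x, C) = (4 + C)/(5 + x)
z(D) = -1/D
1/(-441 + (z(10) - 181)) = 1/(-441 + (-1/10 - 181)) = 1/(-441 + (-1*⅒ - 181)) = 1/(-441 + (-⅒ - 181)) = 1/(-441 - 1811/10) = 1/(-6221/10) = -10/6221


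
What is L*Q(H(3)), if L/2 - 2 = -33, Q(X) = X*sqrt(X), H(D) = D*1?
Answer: -186*sqrt(3) ≈ -322.16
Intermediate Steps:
H(D) = D
Q(X) = X**(3/2)
L = -62 (L = 4 + 2*(-33) = 4 - 66 = -62)
L*Q(H(3)) = -186*sqrt(3)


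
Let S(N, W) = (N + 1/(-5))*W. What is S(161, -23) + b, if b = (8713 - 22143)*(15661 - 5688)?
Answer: -669705442/5 ≈ -1.3394e+8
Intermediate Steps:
S(N, W) = W*(-1/5 + N) (S(N, W) = (N - 1/5)*W = (-1/5 + N)*W = W*(-1/5 + N))
b = -133937390 (b = -13430*9973 = -133937390)
S(161, -23) + b = -23*(-1/5 + 161) - 133937390 = -23*804/5 - 133937390 = -18492/5 - 133937390 = -669705442/5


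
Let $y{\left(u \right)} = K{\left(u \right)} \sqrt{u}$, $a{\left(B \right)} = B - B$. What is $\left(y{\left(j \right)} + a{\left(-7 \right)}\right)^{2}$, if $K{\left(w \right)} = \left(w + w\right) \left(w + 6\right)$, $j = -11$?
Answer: $-133100$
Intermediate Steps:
$a{\left(B \right)} = 0$
$K{\left(w \right)} = 2 w \left(6 + w\right)$
$y{\left(u \right)} = 2 u^{\frac{3}{2}} \left(6 + u\right)$ ($y{\left(u \right)} = 2 u \left(6 + u\right) \sqrt{u} = 2 u^{\frac{3}{2}} \left(6 + u\right)$)
$\left(y{\left(j \right)} + a{\left(-7 \right)}\right)^{2} = \left(2 \left(-11\right)^{\frac{3}{2}} \left(6 - 11\right) + 0\right)^{2} = \left(2 \left(- 11 i \sqrt{11}\right) \left(-5\right) + 0\right)^{2} = \left(110 i \sqrt{11} + 0\right)^{2} = \left(110 i \sqrt{11}\right)^{2} = -133100$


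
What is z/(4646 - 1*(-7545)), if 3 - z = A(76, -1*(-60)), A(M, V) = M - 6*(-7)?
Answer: -115/12191 ≈ -0.0094332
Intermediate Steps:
A(M, V) = 42 + M (A(M, V) = M + 42 = 42 + M)
z = -115 (z = 3 - (42 + 76) = 3 - 1*118 = 3 - 118 = -115)
z/(4646 - 1*(-7545)) = -115/(4646 - 1*(-7545)) = -115/(4646 + 7545) = -115/12191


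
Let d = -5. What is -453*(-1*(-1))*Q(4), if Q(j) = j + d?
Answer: 453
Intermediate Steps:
Q(j) = -5 + j (Q(j) = j - 5 = -5 + j)
-453*(-1*(-1))*Q(4) = -453*(-1*(-1))*(-5 + 4) = -453*(-1) = 453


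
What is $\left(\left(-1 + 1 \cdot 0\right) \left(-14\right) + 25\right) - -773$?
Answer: $812$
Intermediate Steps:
$\left(\left(-1 + 1 \cdot 0\right) \left(-14\right) + 25\right) - -773 = \left(\left(-1 + 0\right) \left(-14\right) + 25\right) + 773 = \left(\left(-1\right) \left(-14\right) + 25\right) + 773 = \left(14 + 25\right) + 773 = 39 + 773 = 812$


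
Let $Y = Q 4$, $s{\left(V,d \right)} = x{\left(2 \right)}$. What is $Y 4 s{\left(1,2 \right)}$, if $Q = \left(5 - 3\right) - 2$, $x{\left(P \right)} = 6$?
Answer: $0$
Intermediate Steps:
$s{\left(V,d \right)} = 6$
$Q = 0$ ($Q = 2 - 2 = 0$)
$Y = 0$ ($Y = 0 \cdot 4 = 0$)
$Y 4 s{\left(1,2 \right)} = 0 \cdot 4 \cdot 6 = 0 \cdot 6 = 0$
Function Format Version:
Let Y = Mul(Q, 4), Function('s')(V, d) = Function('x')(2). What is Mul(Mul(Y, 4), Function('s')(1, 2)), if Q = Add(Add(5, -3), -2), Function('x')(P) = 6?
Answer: 0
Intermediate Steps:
Function('s')(V, d) = 6
Q = 0 (Q = Add(2, -2) = 0)
Y = 0 (Y = Mul(0, 4) = 0)
Mul(Mul(Y, 4), Function('s')(1, 2)) = Mul(Mul(0, 4), 6) = Mul(0, 6) = 0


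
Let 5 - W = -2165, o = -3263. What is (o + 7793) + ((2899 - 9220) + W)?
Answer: 379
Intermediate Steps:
W = 2170 (W = 5 - 1*(-2165) = 5 + 2165 = 2170)
(o + 7793) + ((2899 - 9220) + W) = (-3263 + 7793) + ((2899 - 9220) + 2170) = 4530 + (-6321 + 2170) = 4530 - 4151 = 379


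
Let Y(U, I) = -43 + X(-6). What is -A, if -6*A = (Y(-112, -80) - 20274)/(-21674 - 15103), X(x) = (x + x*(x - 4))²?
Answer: 17401/220662 ≈ 0.078858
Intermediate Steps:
X(x) = (x + x*(-4 + x))²
Y(U, I) = 2873 (Y(U, I) = -43 + (-6)²*(-3 - 6)² = -43 + 36*(-9)² = -43 + 36*81 = -43 + 2916 = 2873)
A = -17401/220662 (A = -(2873 - 20274)/(6*(-21674 - 15103)) = -(-17401)/(6*(-36777)) = -(-17401)*(-1)/(6*36777) = -⅙*17401/36777 = -17401/220662 ≈ -0.078858)
-A = -1*(-17401/220662) = 17401/220662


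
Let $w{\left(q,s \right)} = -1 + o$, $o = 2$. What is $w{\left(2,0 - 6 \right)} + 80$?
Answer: $81$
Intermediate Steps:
$w{\left(q,s \right)} = 1$ ($w{\left(q,s \right)} = -1 + 2 = 1$)
$w{\left(2,0 - 6 \right)} + 80 = 1 + 80 = 81$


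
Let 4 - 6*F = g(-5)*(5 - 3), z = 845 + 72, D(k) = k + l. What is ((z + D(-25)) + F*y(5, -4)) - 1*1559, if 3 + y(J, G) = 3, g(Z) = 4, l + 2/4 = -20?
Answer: -1375/2 ≈ -687.50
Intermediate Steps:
l = -41/2 (l = -1/2 - 20 = -41/2 ≈ -20.500)
y(J, G) = 0 (y(J, G) = -3 + 3 = 0)
D(k) = -41/2 + k (D(k) = k - 41/2 = -41/2 + k)
z = 917
F = -2/3 (F = 2/3 - 2*(5 - 3)/3 = 2/3 - 2*2/3 = 2/3 - 1/6*8 = 2/3 - 4/3 = -2/3 ≈ -0.66667)
((z + D(-25)) + F*y(5, -4)) - 1*1559 = ((917 + (-41/2 - 25)) - 2/3*0) - 1*1559 = ((917 - 91/2) + 0) - 1559 = (1743/2 + 0) - 1559 = 1743/2 - 1559 = -1375/2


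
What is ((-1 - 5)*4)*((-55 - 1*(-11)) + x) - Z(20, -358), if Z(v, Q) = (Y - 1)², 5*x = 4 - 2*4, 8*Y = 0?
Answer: 5371/5 ≈ 1074.2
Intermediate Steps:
Y = 0 (Y = (⅛)*0 = 0)
x = -⅘ (x = (4 - 2*4)/5 = (4 - 8)/5 = (⅕)*(-4) = -⅘ ≈ -0.80000)
Z(v, Q) = 1 (Z(v, Q) = (0 - 1)² = (-1)² = 1)
((-1 - 5)*4)*((-55 - 1*(-11)) + x) - Z(20, -358) = ((-1 - 5)*4)*((-55 - 1*(-11)) - ⅘) - 1*1 = (-6*4)*((-55 + 11) - ⅘) - 1 = -24*(-44 - ⅘) - 1 = -24*(-224/5) - 1 = 5376/5 - 1 = 5371/5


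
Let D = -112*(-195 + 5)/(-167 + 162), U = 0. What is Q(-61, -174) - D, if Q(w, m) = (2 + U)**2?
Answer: 4260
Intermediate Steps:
Q(w, m) = 4 (Q(w, m) = (2 + 0)**2 = 2**2 = 4)
D = -4256 (D = -(-21280)/(-5) = -(-21280)*(-1)/5 = -112*38 = -4256)
Q(-61, -174) - D = 4 - 1*(-4256) = 4 + 4256 = 4260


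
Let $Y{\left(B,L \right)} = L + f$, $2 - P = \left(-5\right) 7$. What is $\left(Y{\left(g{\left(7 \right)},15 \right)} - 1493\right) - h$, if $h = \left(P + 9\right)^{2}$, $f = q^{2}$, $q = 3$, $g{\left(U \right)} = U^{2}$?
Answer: $-3585$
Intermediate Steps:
$P = 37$ ($P = 2 - \left(-5\right) 7 = 2 - -35 = 2 + 35 = 37$)
$f = 9$ ($f = 3^{2} = 9$)
$Y{\left(B,L \right)} = 9 + L$ ($Y{\left(B,L \right)} = L + 9 = 9 + L$)
$h = 2116$ ($h = \left(37 + 9\right)^{2} = 46^{2} = 2116$)
$\left(Y{\left(g{\left(7 \right)},15 \right)} - 1493\right) - h = \left(\left(9 + 15\right) - 1493\right) - 2116 = \left(24 - 1493\right) - 2116 = -1469 - 2116 = -3585$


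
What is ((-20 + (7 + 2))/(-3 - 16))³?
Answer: 1331/6859 ≈ 0.19405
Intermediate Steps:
((-20 + (7 + 2))/(-3 - 16))³ = ((-20 + 9)/(-19))³ = (-11*(-1/19))³ = (11/19)³ = 1331/6859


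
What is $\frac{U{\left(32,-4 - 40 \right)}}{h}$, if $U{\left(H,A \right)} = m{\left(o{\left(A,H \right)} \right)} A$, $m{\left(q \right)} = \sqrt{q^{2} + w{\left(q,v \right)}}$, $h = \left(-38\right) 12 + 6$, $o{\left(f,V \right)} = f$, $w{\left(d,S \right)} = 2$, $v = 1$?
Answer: $\frac{22 \sqrt{1938}}{225} \approx 4.3044$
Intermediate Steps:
$h = -450$ ($h = -456 + 6 = -450$)
$m{\left(q \right)} = \sqrt{2 + q^{2}}$ ($m{\left(q \right)} = \sqrt{q^{2} + 2} = \sqrt{2 + q^{2}}$)
$U{\left(H,A \right)} = A \sqrt{2 + A^{2}}$ ($U{\left(H,A \right)} = \sqrt{2 + A^{2}} A = A \sqrt{2 + A^{2}}$)
$\frac{U{\left(32,-4 - 40 \right)}}{h} = \frac{\left(-4 - 40\right) \sqrt{2 + \left(-4 - 40\right)^{2}}}{-450} = \left(-4 - 40\right) \sqrt{2 + \left(-4 - 40\right)^{2}} \left(- \frac{1}{450}\right) = - 44 \sqrt{2 + \left(-44\right)^{2}} \left(- \frac{1}{450}\right) = - 44 \sqrt{2 + 1936} \left(- \frac{1}{450}\right) = - 44 \sqrt{1938} \left(- \frac{1}{450}\right) = \frac{22 \sqrt{1938}}{225}$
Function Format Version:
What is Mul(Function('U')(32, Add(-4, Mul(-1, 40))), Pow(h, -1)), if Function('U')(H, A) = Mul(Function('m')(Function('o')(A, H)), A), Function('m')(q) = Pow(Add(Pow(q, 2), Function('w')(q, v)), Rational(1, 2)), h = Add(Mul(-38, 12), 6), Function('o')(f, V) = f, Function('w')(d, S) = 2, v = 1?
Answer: Mul(Rational(22, 225), Pow(1938, Rational(1, 2))) ≈ 4.3044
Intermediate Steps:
h = -450 (h = Add(-456, 6) = -450)
Function('m')(q) = Pow(Add(2, Pow(q, 2)), Rational(1, 2)) (Function('m')(q) = Pow(Add(Pow(q, 2), 2), Rational(1, 2)) = Pow(Add(2, Pow(q, 2)), Rational(1, 2)))
Function('U')(H, A) = Mul(A, Pow(Add(2, Pow(A, 2)), Rational(1, 2))) (Function('U')(H, A) = Mul(Pow(Add(2, Pow(A, 2)), Rational(1, 2)), A) = Mul(A, Pow(Add(2, Pow(A, 2)), Rational(1, 2))))
Mul(Function('U')(32, Add(-4, Mul(-1, 40))), Pow(h, -1)) = Mul(Mul(Add(-4, Mul(-1, 40)), Pow(Add(2, Pow(Add(-4, Mul(-1, 40)), 2)), Rational(1, 2))), Pow(-450, -1)) = Mul(Mul(Add(-4, -40), Pow(Add(2, Pow(Add(-4, -40), 2)), Rational(1, 2))), Rational(-1, 450)) = Mul(Mul(-44, Pow(Add(2, Pow(-44, 2)), Rational(1, 2))), Rational(-1, 450)) = Mul(Mul(-44, Pow(Add(2, 1936), Rational(1, 2))), Rational(-1, 450)) = Mul(Mul(-44, Pow(1938, Rational(1, 2))), Rational(-1, 450)) = Mul(Rational(22, 225), Pow(1938, Rational(1, 2)))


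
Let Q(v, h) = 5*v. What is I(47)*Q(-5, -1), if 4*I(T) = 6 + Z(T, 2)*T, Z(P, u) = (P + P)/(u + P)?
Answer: -29450/49 ≈ -601.02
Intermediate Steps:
Z(P, u) = 2*P/(P + u) (Z(P, u) = (2*P)/(P + u) = 2*P/(P + u))
I(T) = 3/2 + T²/(2*(2 + T)) (I(T) = (6 + (2*T/(T + 2))*T)/4 = (6 + (2*T/(2 + T))*T)/4 = (6 + 2*T²/(2 + T))/4 = 3/2 + T²/(2*(2 + T)))
I(47)*Q(-5, -1) = ((6 + 47² + 3*47)/(2*(2 + 47)))*(5*(-5)) = ((½)*(6 + 2209 + 141)/49)*(-25) = ((½)*(1/49)*2356)*(-25) = (1178/49)*(-25) = -29450/49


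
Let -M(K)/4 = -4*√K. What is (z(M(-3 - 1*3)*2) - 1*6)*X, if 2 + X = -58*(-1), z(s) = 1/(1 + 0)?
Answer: -280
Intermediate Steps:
M(K) = 16*√K (M(K) = -(-16)*√K = 16*√K)
z(s) = 1 (z(s) = 1/1 = 1)
X = 56 (X = -2 - 58*(-1) = -2 + 58 = 56)
(z(M(-3 - 1*3)*2) - 1*6)*X = (1 - 1*6)*56 = (1 - 6)*56 = -5*56 = -280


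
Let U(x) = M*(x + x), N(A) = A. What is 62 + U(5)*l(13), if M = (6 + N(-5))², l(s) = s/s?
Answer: 72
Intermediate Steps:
l(s) = 1
M = 1 (M = (6 - 5)² = 1² = 1)
U(x) = 2*x (U(x) = 1*(x + x) = 1*(2*x) = 2*x)
62 + U(5)*l(13) = 62 + (2*5)*1 = 62 + 10*1 = 62 + 10 = 72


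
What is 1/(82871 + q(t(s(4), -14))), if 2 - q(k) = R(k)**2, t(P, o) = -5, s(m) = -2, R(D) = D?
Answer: 1/82848 ≈ 1.2070e-5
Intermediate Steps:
q(k) = 2 - k**2
1/(82871 + q(t(s(4), -14))) = 1/(82871 + (2 - 1*(-5)**2)) = 1/(82871 + (2 - 1*25)) = 1/(82871 + (2 - 25)) = 1/(82871 - 23) = 1/82848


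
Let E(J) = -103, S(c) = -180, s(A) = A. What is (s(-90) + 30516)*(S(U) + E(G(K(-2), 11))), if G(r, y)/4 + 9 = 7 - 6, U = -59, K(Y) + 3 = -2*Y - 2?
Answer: -8610558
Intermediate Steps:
K(Y) = -5 - 2*Y (K(Y) = -3 + (-2*Y - 2) = -3 + (-2 - 2*Y) = -5 - 2*Y)
G(r, y) = -32 (G(r, y) = -36 + 4*(7 - 6) = -36 + 4*1 = -36 + 4 = -32)
(s(-90) + 30516)*(S(U) + E(G(K(-2), 11))) = (-90 + 30516)*(-180 - 103) = 30426*(-283) = -8610558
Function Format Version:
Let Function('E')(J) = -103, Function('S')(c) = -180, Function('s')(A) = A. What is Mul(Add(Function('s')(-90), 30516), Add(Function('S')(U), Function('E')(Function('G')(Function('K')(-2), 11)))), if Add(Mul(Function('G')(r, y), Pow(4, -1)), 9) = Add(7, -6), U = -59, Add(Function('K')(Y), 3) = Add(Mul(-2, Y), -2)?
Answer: -8610558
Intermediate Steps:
Function('K')(Y) = Add(-5, Mul(-2, Y)) (Function('K')(Y) = Add(-3, Add(Mul(-2, Y), -2)) = Add(-3, Add(-2, Mul(-2, Y))) = Add(-5, Mul(-2, Y)))
Function('G')(r, y) = -32 (Function('G')(r, y) = Add(-36, Mul(4, Add(7, -6))) = Add(-36, Mul(4, 1)) = Add(-36, 4) = -32)
Mul(Add(Function('s')(-90), 30516), Add(Function('S')(U), Function('E')(Function('G')(Function('K')(-2), 11)))) = Mul(Add(-90, 30516), Add(-180, -103)) = Mul(30426, -283) = -8610558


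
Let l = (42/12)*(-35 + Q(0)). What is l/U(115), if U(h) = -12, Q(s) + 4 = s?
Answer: 91/8 ≈ 11.375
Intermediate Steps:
Q(s) = -4 + s
l = -273/2 (l = (42/12)*(-35 + (-4 + 0)) = (42*(1/12))*(-35 - 4) = (7/2)*(-39) = -273/2 ≈ -136.50)
l/U(115) = -273/2/(-12) = -273/2*(-1/12) = 91/8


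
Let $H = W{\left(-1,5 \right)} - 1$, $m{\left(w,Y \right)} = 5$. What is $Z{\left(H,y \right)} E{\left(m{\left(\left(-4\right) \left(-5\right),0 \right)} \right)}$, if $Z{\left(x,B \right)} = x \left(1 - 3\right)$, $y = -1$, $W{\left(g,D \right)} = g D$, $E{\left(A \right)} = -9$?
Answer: $-108$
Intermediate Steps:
$W{\left(g,D \right)} = D g$
$H = -6$ ($H = 5 \left(-1\right) - 1 = -5 - 1 = -6$)
$Z{\left(x,B \right)} = - 2 x$ ($Z{\left(x,B \right)} = x \left(-2\right) = - 2 x$)
$Z{\left(H,y \right)} E{\left(m{\left(\left(-4\right) \left(-5\right),0 \right)} \right)} = \left(-2\right) \left(-6\right) \left(-9\right) = 12 \left(-9\right) = -108$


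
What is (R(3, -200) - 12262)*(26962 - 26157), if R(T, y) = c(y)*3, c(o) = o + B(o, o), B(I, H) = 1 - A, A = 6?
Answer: -10365985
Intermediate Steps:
B(I, H) = -5 (B(I, H) = 1 - 1*6 = 1 - 6 = -5)
c(o) = -5 + o (c(o) = o - 5 = -5 + o)
R(T, y) = -15 + 3*y (R(T, y) = (-5 + y)*3 = -15 + 3*y)
(R(3, -200) - 12262)*(26962 - 26157) = ((-15 + 3*(-200)) - 12262)*(26962 - 26157) = ((-15 - 600) - 12262)*805 = (-615 - 12262)*805 = -12877*805 = -10365985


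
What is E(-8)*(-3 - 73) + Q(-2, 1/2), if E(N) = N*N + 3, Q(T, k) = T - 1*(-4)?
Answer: -5090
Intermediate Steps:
Q(T, k) = 4 + T (Q(T, k) = T + 4 = 4 + T)
E(N) = 3 + N² (E(N) = N² + 3 = 3 + N²)
E(-8)*(-3 - 73) + Q(-2, 1/2) = (3 + (-8)²)*(-3 - 73) + (4 - 2) = (3 + 64)*(-76) + 2 = 67*(-76) + 2 = -5092 + 2 = -5090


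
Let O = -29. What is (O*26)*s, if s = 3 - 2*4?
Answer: 3770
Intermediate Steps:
s = -5 (s = 3 - 8 = -5)
(O*26)*s = -29*26*(-5) = -754*(-5) = 3770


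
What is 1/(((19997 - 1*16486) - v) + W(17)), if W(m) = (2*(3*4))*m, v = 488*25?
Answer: -1/8281 ≈ -0.00012076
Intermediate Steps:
v = 12200
W(m) = 24*m (W(m) = (2*12)*m = 24*m)
1/(((19997 - 1*16486) - v) + W(17)) = 1/(((19997 - 1*16486) - 1*12200) + 24*17) = 1/(((19997 - 16486) - 12200) + 408) = 1/((3511 - 12200) + 408) = 1/(-8689 + 408) = 1/(-8281) = -1/8281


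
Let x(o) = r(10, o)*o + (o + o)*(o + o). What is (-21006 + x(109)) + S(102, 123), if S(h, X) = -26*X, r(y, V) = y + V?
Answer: 36291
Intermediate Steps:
r(y, V) = V + y
x(o) = 4*o² + o*(10 + o) (x(o) = (o + 10)*o + (o + o)*(o + o) = (10 + o)*o + (2*o)*(2*o) = o*(10 + o) + 4*o² = 4*o² + o*(10 + o))
(-21006 + x(109)) + S(102, 123) = (-21006 + 5*109*(2 + 109)) - 26*123 = (-21006 + 5*109*111) - 3198 = (-21006 + 60495) - 3198 = 39489 - 3198 = 36291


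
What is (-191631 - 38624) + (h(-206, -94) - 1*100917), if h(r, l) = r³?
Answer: -9072988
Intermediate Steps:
(-191631 - 38624) + (h(-206, -94) - 1*100917) = (-191631 - 38624) + ((-206)³ - 1*100917) = -230255 + (-8741816 - 100917) = -230255 - 8842733 = -9072988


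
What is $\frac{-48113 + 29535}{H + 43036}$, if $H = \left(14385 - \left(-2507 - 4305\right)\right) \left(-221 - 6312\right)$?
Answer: $\frac{18578}{138436965} \approx 0.0001342$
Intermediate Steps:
$H = -138480001$ ($H = \left(14385 - -6812\right) \left(-6533\right) = \left(14385 + \left(-1892 + 8704\right)\right) \left(-6533\right) = \left(14385 + 6812\right) \left(-6533\right) = 21197 \left(-6533\right) = -138480001$)
$\frac{-48113 + 29535}{H + 43036} = \frac{-48113 + 29535}{-138480001 + 43036} = - \frac{18578}{-138436965} = \left(-18578\right) \left(- \frac{1}{138436965}\right) = \frac{18578}{138436965}$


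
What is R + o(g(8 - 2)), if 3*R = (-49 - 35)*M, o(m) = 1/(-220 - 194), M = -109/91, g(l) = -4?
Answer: 180491/5382 ≈ 33.536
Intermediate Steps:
M = -109/91 (M = -109*1/91 = -109/91 ≈ -1.1978)
o(m) = -1/414 (o(m) = 1/(-414) = -1/414)
R = 436/13 (R = ((-49 - 35)*(-109/91))/3 = (-84*(-109/91))/3 = (⅓)*(1308/13) = 436/13 ≈ 33.538)
R + o(g(8 - 2)) = 436/13 - 1/414 = 180491/5382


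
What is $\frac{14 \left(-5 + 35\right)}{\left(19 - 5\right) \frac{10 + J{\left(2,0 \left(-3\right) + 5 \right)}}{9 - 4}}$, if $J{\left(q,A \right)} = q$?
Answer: $\frac{25}{2} \approx 12.5$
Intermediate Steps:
$\frac{14 \left(-5 + 35\right)}{\left(19 - 5\right) \frac{10 + J{\left(2,0 \left(-3\right) + 5 \right)}}{9 - 4}} = \frac{14 \left(-5 + 35\right)}{\left(19 - 5\right) \frac{10 + 2}{9 - 4}} = \frac{14 \cdot 30}{14 \cdot \frac{12}{5}} = \frac{420}{14 \cdot 12 \cdot \frac{1}{5}} = \frac{420}{14 \cdot \frac{12}{5}} = \frac{420}{\frac{168}{5}} = 420 \cdot \frac{5}{168} = \frac{25}{2}$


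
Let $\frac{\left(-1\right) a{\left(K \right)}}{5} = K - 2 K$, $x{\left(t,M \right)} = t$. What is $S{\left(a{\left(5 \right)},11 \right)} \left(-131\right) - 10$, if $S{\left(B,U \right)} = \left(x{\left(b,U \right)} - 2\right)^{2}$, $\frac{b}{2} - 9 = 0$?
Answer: $-33546$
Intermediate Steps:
$b = 18$ ($b = 18 + 2 \cdot 0 = 18 + 0 = 18$)
$a{\left(K \right)} = 5 K$ ($a{\left(K \right)} = - 5 \left(K - 2 K\right) = - 5 \left(- K\right) = 5 K$)
$S{\left(B,U \right)} = 256$ ($S{\left(B,U \right)} = \left(18 - 2\right)^{2} = 16^{2} = 256$)
$S{\left(a{\left(5 \right)},11 \right)} \left(-131\right) - 10 = 256 \left(-131\right) - 10 = -33536 - 10 = -33546$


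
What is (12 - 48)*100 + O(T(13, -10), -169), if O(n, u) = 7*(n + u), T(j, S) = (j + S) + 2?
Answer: -4748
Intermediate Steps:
T(j, S) = 2 + S + j (T(j, S) = (S + j) + 2 = 2 + S + j)
O(n, u) = 7*n + 7*u
(12 - 48)*100 + O(T(13, -10), -169) = (12 - 48)*100 + (7*(2 - 10 + 13) + 7*(-169)) = -36*100 + (7*5 - 1183) = -3600 + (35 - 1183) = -3600 - 1148 = -4748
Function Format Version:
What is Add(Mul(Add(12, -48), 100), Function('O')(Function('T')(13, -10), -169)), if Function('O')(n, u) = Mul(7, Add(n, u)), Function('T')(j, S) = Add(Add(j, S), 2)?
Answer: -4748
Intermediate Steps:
Function('T')(j, S) = Add(2, S, j) (Function('T')(j, S) = Add(Add(S, j), 2) = Add(2, S, j))
Function('O')(n, u) = Add(Mul(7, n), Mul(7, u))
Add(Mul(Add(12, -48), 100), Function('O')(Function('T')(13, -10), -169)) = Add(Mul(Add(12, -48), 100), Add(Mul(7, Add(2, -10, 13)), Mul(7, -169))) = Add(Mul(-36, 100), Add(Mul(7, 5), -1183)) = Add(-3600, Add(35, -1183)) = Add(-3600, -1148) = -4748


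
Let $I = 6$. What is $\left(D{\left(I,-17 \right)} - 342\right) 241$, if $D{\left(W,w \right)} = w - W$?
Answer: $-87965$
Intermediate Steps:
$\left(D{\left(I,-17 \right)} - 342\right) 241 = \left(\left(-17 - 6\right) - 342\right) 241 = \left(-23 - 342\right) 241 = \left(-365\right) 241 = -87965$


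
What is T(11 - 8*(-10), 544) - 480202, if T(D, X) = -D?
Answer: -480293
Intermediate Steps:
T(11 - 8*(-10), 544) - 480202 = -(11 - 8*(-10)) - 480202 = -(11 + 80) - 480202 = -1*91 - 480202 = -91 - 480202 = -480293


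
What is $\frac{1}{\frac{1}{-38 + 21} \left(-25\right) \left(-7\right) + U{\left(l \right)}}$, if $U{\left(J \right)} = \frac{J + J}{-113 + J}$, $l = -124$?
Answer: $- \frac{4029}{37259} \approx -0.10813$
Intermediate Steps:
$U{\left(J \right)} = \frac{2 J}{-113 + J}$
$\frac{1}{\frac{1}{-38 + 21} \left(-25\right) \left(-7\right) + U{\left(l \right)}} = \frac{1}{\frac{1}{-38 + 21} \left(-25\right) \left(-7\right) + 2 \left(-124\right) \frac{1}{-113 - 124}} = \frac{1}{\frac{1}{-17} \left(-25\right) \left(-7\right) + 2 \left(-124\right) \frac{1}{-237}} = \frac{1}{\left(- \frac{1}{17}\right) \left(-25\right) \left(-7\right) + 2 \left(-124\right) \left(- \frac{1}{237}\right)} = \frac{1}{\frac{25}{17} \left(-7\right) + \frac{248}{237}} = \frac{1}{- \frac{175}{17} + \frac{248}{237}} = \frac{1}{- \frac{37259}{4029}} = - \frac{4029}{37259}$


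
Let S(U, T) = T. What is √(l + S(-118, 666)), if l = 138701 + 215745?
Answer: 2*√88778 ≈ 595.91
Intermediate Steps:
l = 354446
√(l + S(-118, 666)) = √(354446 + 666) = √355112 = 2*√88778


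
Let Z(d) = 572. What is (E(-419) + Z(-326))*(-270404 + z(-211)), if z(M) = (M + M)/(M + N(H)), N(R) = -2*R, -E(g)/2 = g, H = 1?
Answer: -27069946100/71 ≈ -3.8127e+8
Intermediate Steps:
E(g) = -2*g
z(M) = 2*M/(-2 + M) (z(M) = (M + M)/(M - 2*1) = (2*M)/(M - 2) = (2*M)/(-2 + M) = 2*M/(-2 + M))
(E(-419) + Z(-326))*(-270404 + z(-211)) = (-2*(-419) + 572)*(-270404 + 2*(-211)/(-2 - 211)) = (838 + 572)*(-270404 + 2*(-211)/(-213)) = 1410*(-270404 + 2*(-211)*(-1/213)) = 1410*(-270404 + 422/213) = 1410*(-57595630/213) = -27069946100/71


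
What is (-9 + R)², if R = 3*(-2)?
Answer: 225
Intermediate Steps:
R = -6
(-9 + R)² = (-9 - 6)² = (-15)² = 225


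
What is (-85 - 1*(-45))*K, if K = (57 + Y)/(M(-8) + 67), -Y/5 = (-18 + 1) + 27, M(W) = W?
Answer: -280/59 ≈ -4.7458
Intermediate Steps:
Y = -50 (Y = -5*((-18 + 1) + 27) = -5*(-17 + 27) = -5*10 = -50)
K = 7/59 (K = (57 - 50)/(-8 + 67) = 7/59 ≈ 0.11864)
(-85 - 1*(-45))*K = (-85 - 1*(-45))*(7/59) = (-85 + 45)*(7/59) = -40*7/59 = -280/59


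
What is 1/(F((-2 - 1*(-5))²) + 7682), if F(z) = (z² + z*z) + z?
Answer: 1/7853 ≈ 0.00012734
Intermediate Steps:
F(z) = z + 2*z² (F(z) = (z² + z²) + z = 2*z² + z = z + 2*z²)
1/(F((-2 - 1*(-5))²) + 7682) = 1/((-2 - 1*(-5))²*(1 + 2*(-2 - 1*(-5))²) + 7682) = 1/((-2 + 5)²*(1 + 2*(-2 + 5)²) + 7682) = 1/(3²*(1 + 2*3²) + 7682) = 1/(9*(1 + 2*9) + 7682) = 1/(9*(1 + 18) + 7682) = 1/(9*19 + 7682) = 1/(171 + 7682) = 1/7853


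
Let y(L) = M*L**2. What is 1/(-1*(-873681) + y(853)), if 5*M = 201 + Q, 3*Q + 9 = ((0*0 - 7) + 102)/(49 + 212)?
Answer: 3915/116293717676 ≈ 3.3665e-8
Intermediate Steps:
Q = -2254/783 (Q = -3 + (((0*0 - 7) + 102)/(49 + 212))/3 = -3 + (((0 - 7) + 102)/261)/3 = -3 + ((-7 + 102)*(1/261))/3 = -3 + (95*(1/261))/3 = -3 + (1/3)*(95/261) = -3 + 95/783 = -2254/783 ≈ -2.8787)
M = 155129/3915 (M = (201 - 2254/783)/5 = (1/5)*(155129/783) = 155129/3915 ≈ 39.624)
y(L) = 155129*L**2/3915
1/(-1*(-873681) + y(853)) = 1/(-1*(-873681) + (155129/3915)*853**2) = 1/(873681 + (155129/3915)*727609) = 1/(873681 + 112873256561/3915) = 1/(116293717676/3915) = 3915/116293717676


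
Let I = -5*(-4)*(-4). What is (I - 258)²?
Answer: 114244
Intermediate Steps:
I = -80 (I = 20*(-4) = -80)
(I - 258)² = (-80 - 258)² = (-338)² = 114244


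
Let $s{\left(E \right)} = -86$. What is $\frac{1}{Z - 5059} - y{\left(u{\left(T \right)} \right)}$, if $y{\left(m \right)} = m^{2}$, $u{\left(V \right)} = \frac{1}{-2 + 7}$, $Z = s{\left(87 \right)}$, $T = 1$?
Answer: $- \frac{1034}{25725} \approx -0.040194$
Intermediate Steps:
$Z = -86$
$u{\left(V \right)} = \frac{1}{5}$
$\frac{1}{Z - 5059} - y{\left(u{\left(T \right)} \right)} = \frac{1}{-86 - 5059} - \left(\frac{1}{5}\right)^{2} = \frac{1}{-5145} - \frac{1}{25} = - \frac{1}{5145} - \frac{1}{25} = - \frac{1034}{25725}$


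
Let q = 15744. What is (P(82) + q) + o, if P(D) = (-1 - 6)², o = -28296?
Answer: -12503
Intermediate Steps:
P(D) = 49 (P(D) = (-7)² = 49)
(P(82) + q) + o = (49 + 15744) - 28296 = 15793 - 28296 = -12503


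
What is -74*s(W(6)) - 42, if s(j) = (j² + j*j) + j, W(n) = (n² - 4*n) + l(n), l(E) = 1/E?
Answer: -205654/9 ≈ -22850.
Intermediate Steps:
W(n) = 1/n + n² - 4*n (W(n) = (n² - 4*n) + 1/n = 1/n + n² - 4*n)
s(j) = j + 2*j² (s(j) = (j² + j²) + j = 2*j² + j = j + 2*j²)
-74*s(W(6)) - 42 = -74*(1 + 6²*(-4 + 6))/6*(1 + 2*((1 + 6²*(-4 + 6))/6)) - 42 = -74*(1 + 36*2)/6*(1 + 2*((1 + 36*2)/6)) - 42 = -74*(1 + 72)/6*(1 + 2*((1 + 72)/6)) - 42 = -74*(⅙)*73*(1 + 2*((⅙)*73)) - 42 = -2701*(1 + 2*(73/6))/3 - 42 = -2701*(1 + 73/3)/3 - 42 = -2701*76/(3*3) - 42 = -74*2774/9 - 42 = -205276/9 - 42 = -205654/9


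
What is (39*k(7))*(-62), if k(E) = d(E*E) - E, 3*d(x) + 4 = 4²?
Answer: 7254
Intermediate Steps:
d(x) = 4 (d(x) = -4/3 + (⅓)*4² = -4/3 + (⅓)*16 = -4/3 + 16/3 = 4)
k(E) = 4 - E
(39*k(7))*(-62) = (39*(4 - 1*7))*(-62) = (39*(4 - 7))*(-62) = (39*(-3))*(-62) = -117*(-62) = 7254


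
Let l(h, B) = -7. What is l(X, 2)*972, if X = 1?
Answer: -6804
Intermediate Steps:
l(X, 2)*972 = -7*972 = -6804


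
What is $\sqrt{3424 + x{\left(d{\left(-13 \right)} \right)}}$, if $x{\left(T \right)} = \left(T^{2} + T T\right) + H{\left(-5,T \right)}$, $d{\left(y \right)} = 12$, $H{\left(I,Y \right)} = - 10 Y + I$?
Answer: $\sqrt{3587} \approx 59.892$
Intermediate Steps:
$H{\left(I,Y \right)} = I - 10 Y$
$x{\left(T \right)} = -5 - 10 T + 2 T^{2}$ ($x{\left(T \right)} = \left(T^{2} + T T\right) - \left(5 + 10 T\right) = \left(T^{2} + T^{2}\right) - \left(5 + 10 T\right) = 2 T^{2} - \left(5 + 10 T\right) = -5 - 10 T + 2 T^{2}$)
$\sqrt{3424 + x{\left(d{\left(-13 \right)} \right)}} = \sqrt{3424 - \left(125 - 288\right)} = \sqrt{3424 - -163} = \sqrt{3424 + 163} = \sqrt{3587}$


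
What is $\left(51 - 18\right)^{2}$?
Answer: $1089$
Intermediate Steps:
$\left(51 - 18\right)^{2} = 33^{2} = 1089$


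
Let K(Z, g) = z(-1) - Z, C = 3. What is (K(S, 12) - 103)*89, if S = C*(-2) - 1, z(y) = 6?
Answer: -8010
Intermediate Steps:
S = -7 (S = 3*(-2) - 1 = -6 - 1 = -7)
K(Z, g) = 6 - Z
(K(S, 12) - 103)*89 = ((6 - 1*(-7)) - 103)*89 = ((6 + 7) - 103)*89 = (13 - 103)*89 = -90*89 = -8010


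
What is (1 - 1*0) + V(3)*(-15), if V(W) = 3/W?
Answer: -14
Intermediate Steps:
(1 - 1*0) + V(3)*(-15) = (1 - 1*0) + (3/3)*(-15) = (1 + 0) + (3*(⅓))*(-15) = 1 + 1*(-15) = 1 - 15 = -14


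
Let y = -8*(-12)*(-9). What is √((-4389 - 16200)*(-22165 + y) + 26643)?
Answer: 6*√13171409 ≈ 21775.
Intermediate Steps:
y = -864 (y = 96*(-9) = -864)
√((-4389 - 16200)*(-22165 + y) + 26643) = √((-4389 - 16200)*(-22165 - 864) + 26643) = √(-20589*(-23029) + 26643) = √(474144081 + 26643) = √474170724 = 6*√13171409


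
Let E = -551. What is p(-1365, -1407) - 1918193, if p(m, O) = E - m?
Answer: -1917379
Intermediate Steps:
p(m, O) = -551 - m
p(-1365, -1407) - 1918193 = (-551 - 1*(-1365)) - 1918193 = (-551 + 1365) - 1918193 = 814 - 1918193 = -1917379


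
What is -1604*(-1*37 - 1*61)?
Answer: 157192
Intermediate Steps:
-1604*(-1*37 - 1*61) = -1604*(-37 - 61) = -1604*(-98) = 157192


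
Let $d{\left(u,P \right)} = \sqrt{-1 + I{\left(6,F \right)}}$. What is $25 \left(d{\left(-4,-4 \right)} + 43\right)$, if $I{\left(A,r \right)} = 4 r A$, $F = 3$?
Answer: $1075 + 25 \sqrt{71} \approx 1285.7$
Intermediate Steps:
$I{\left(A,r \right)} = 4 A r$
$d{\left(u,P \right)} = \sqrt{71}$ ($d{\left(u,P \right)} = \sqrt{-1 + 4 \cdot 6 \cdot 3} = \sqrt{-1 + 72} = \sqrt{71}$)
$25 \left(d{\left(-4,-4 \right)} + 43\right) = 25 \left(\sqrt{71} + 43\right) = 25 \left(43 + \sqrt{71}\right) = 1075 + 25 \sqrt{71}$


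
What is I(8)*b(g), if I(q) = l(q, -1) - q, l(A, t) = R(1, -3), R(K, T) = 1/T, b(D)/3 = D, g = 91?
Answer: -2275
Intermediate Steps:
b(D) = 3*D
l(A, t) = -1/3 (l(A, t) = 1/(-3) = -1/3)
I(q) = -1/3 - q
I(8)*b(g) = (-1/3 - 1*8)*(3*91) = (-1/3 - 8)*273 = -25/3*273 = -2275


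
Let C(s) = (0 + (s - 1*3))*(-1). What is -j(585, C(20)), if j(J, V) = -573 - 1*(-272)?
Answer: 301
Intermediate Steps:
C(s) = 3 - s (C(s) = (0 + (s - 3))*(-1) = (0 + (-3 + s))*(-1) = (-3 + s)*(-1) = 3 - s)
j(J, V) = -301 (j(J, V) = -573 + 272 = -301)
-j(585, C(20)) = -1*(-301) = 301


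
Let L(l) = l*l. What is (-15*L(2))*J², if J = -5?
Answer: -1500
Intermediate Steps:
L(l) = l²
(-15*L(2))*J² = -15*2²*(-5)² = -15*4*25 = -60*25 = -1500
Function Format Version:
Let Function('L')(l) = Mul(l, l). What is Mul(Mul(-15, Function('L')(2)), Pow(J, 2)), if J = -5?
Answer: -1500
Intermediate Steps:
Function('L')(l) = Pow(l, 2)
Mul(Mul(-15, Function('L')(2)), Pow(J, 2)) = Mul(Mul(-15, Pow(2, 2)), Pow(-5, 2)) = Mul(Mul(-15, 4), 25) = Mul(-60, 25) = -1500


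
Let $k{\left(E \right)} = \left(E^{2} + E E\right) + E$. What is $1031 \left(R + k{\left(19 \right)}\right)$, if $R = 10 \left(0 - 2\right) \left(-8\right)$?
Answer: $928931$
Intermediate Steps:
$R = 160$ ($R = 10 \left(-2\right) \left(-8\right) = \left(-20\right) \left(-8\right) = 160$)
$k{\left(E \right)} = E + 2 E^{2}$ ($k{\left(E \right)} = \left(E^{2} + E^{2}\right) + E = 2 E^{2} + E = E + 2 E^{2}$)
$1031 \left(R + k{\left(19 \right)}\right) = 1031 \left(160 + 19 \left(1 + 2 \cdot 19\right)\right) = 1031 \left(160 + 19 \left(1 + 38\right)\right) = 1031 \left(160 + 19 \cdot 39\right) = 1031 \left(160 + 741\right) = 1031 \cdot 901 = 928931$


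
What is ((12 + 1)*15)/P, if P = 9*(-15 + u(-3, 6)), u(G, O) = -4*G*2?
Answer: 65/27 ≈ 2.4074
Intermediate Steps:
u(G, O) = -8*G
P = 81 (P = 9*(-15 - 8*(-3)) = 9*(-15 + 24) = 9*9 = 81)
((12 + 1)*15)/P = ((12 + 1)*15)/81 = (13*15)*(1/81) = 195*(1/81) = 65/27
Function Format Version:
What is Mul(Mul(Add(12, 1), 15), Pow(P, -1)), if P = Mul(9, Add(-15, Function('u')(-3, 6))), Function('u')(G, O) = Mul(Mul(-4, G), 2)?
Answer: Rational(65, 27) ≈ 2.4074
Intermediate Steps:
Function('u')(G, O) = Mul(-8, G)
P = 81 (P = Mul(9, Add(-15, Mul(-8, -3))) = Mul(9, Add(-15, 24)) = Mul(9, 9) = 81)
Mul(Mul(Add(12, 1), 15), Pow(P, -1)) = Mul(Mul(Add(12, 1), 15), Pow(81, -1)) = Mul(Mul(13, 15), Rational(1, 81)) = Mul(195, Rational(1, 81)) = Rational(65, 27)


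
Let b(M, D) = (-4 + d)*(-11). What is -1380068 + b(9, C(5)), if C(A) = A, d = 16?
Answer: -1380200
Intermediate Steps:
b(M, D) = -132 (b(M, D) = (-4 + 16)*(-11) = 12*(-11) = -132)
-1380068 + b(9, C(5)) = -1380068 - 132 = -1380200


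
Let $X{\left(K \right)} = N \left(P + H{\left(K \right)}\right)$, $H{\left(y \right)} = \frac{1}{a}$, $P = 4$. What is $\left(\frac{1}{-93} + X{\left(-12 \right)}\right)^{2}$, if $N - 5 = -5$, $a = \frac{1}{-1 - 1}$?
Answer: $\frac{1}{8649} \approx 0.00011562$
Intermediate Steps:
$a = - \frac{1}{2}$ ($a = \frac{1}{-2} = - \frac{1}{2} \approx -0.5$)
$N = 0$ ($N = 5 - 5 = 0$)
$H{\left(y \right)} = -2$ ($H{\left(y \right)} = \frac{1}{- \frac{1}{2}} = -2$)
$X{\left(K \right)} = 0$ ($X{\left(K \right)} = 0 \left(4 - 2\right) = 0 \cdot 2 = 0$)
$\left(\frac{1}{-93} + X{\left(-12 \right)}\right)^{2} = \left(\frac{1}{-93} + 0\right)^{2} = \left(- \frac{1}{93} + 0\right)^{2} = \left(- \frac{1}{93}\right)^{2} = \frac{1}{8649}$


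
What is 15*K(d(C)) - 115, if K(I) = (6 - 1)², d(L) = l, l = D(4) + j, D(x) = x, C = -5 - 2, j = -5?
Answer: 260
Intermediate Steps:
C = -7
l = -1 (l = 4 - 5 = -1)
d(L) = -1
K(I) = 25 (K(I) = 5² = 25)
15*K(d(C)) - 115 = 15*25 - 115 = 375 - 115 = 260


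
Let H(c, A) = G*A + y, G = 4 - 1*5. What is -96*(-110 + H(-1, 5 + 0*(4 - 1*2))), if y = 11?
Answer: 9984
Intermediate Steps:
G = -1 (G = 4 - 5 = -1)
H(c, A) = 11 - A (H(c, A) = -A + 11 = 11 - A)
-96*(-110 + H(-1, 5 + 0*(4 - 1*2))) = -96*(-110 + (11 - (5 + 0*(4 - 1*2)))) = -96*(-110 + (11 - (5 + 0*(4 - 2)))) = -96*(-110 + (11 - (5 + 0*2))) = -96*(-110 + (11 - (5 + 0))) = -96*(-110 + (11 - 1*5)) = -96*(-110 + (11 - 5)) = -96*(-110 + 6) = -96*(-104) = 9984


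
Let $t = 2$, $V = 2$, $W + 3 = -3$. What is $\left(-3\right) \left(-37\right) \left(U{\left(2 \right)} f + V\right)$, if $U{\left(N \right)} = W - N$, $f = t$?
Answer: $-1554$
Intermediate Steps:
$W = -6$ ($W = -3 - 3 = -6$)
$f = 2$
$U{\left(N \right)} = -6 - N$
$\left(-3\right) \left(-37\right) \left(U{\left(2 \right)} f + V\right) = \left(-3\right) \left(-37\right) \left(\left(-6 - 2\right) 2 + 2\right) = 111 \left(\left(-6 - 2\right) 2 + 2\right) = 111 \left(\left(-8\right) 2 + 2\right) = 111 \left(-16 + 2\right) = 111 \left(-14\right) = -1554$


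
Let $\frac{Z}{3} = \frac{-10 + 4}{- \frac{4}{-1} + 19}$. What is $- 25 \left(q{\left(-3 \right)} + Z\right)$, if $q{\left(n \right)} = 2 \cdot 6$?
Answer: $- \frac{6450}{23} \approx -280.43$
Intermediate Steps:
$Z = - \frac{18}{23}$ ($Z = 3 \frac{-10 + 4}{- \frac{4}{-1} + 19} = 3 \left(- \frac{6}{\left(-4\right) \left(-1\right) + 19}\right) = 3 \left(- \frac{6}{4 + 19}\right) = 3 \left(- \frac{6}{23}\right) = - \frac{18}{23} \approx -0.78261$)
$q{\left(n \right)} = 12$
$- 25 \left(q{\left(-3 \right)} + Z\right) = - 25 \left(12 - \frac{18}{23}\right) = \left(-25\right) \frac{258}{23} = - \frac{6450}{23}$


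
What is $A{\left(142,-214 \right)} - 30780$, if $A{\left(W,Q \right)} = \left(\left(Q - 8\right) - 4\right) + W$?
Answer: $-30864$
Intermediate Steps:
$A{\left(W,Q \right)} = -12 + Q + W$ ($A{\left(W,Q \right)} = \left(\left(-8 + Q\right) - 4\right) + W = \left(-12 + Q\right) + W = -12 + Q + W$)
$A{\left(142,-214 \right)} - 30780 = \left(-12 - 214 + 142\right) - 30780 = -84 - 30780 = -30864$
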